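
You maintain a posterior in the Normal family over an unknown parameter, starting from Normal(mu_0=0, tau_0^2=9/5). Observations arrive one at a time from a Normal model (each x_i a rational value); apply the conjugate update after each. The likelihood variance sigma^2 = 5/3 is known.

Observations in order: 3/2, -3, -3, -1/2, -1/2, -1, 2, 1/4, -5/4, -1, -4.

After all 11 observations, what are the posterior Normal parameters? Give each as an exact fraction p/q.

obs 1: x=3/2 → posterior Normal(81/104, 45/52)
obs 2: x=-3 → posterior Normal(-81/158, 45/79)
obs 3: x=-3 → posterior Normal(-243/212, 45/106)
obs 4: x=-1/2 → posterior Normal(-135/133, 45/133)
obs 5: x=-1/2 → posterior Normal(-297/320, 9/32)
obs 6: x=-1 → posterior Normal(-351/374, 45/187)
obs 7: x=2 → posterior Normal(-243/428, 45/214)
obs 8: x=1/4 → posterior Normal(-459/964, 45/241)
obs 9: x=-5/4 → posterior Normal(-297/536, 45/268)
obs 10: x=-1 → posterior Normal(-351/590, 9/59)
obs 11: x=-4 → posterior Normal(-81/92, 45/322)

mu_0=-81/92, tau_0^2=45/322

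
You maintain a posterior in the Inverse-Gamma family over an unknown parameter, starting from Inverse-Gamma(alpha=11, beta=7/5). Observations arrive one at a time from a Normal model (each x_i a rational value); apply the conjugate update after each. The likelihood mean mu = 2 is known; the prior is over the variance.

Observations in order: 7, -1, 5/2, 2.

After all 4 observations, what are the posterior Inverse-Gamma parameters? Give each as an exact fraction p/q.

obs 1: x=7 → posterior Inverse-Gamma(23/2, 139/10)
obs 2: x=-1 → posterior Inverse-Gamma(12, 92/5)
obs 3: x=5/2 → posterior Inverse-Gamma(25/2, 741/40)
obs 4: x=2 → posterior Inverse-Gamma(13, 741/40)

alpha=13, beta=741/40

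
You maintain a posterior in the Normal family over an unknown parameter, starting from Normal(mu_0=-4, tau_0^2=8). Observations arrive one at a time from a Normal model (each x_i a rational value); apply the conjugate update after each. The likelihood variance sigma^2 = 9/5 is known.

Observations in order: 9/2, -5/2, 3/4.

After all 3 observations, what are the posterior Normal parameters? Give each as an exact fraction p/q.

mu_0=74/129, tau_0^2=24/43

obs 1: x=9/2 → posterior Normal(144/49, 72/49)
obs 2: x=-5/2 → posterior Normal(44/89, 72/89)
obs 3: x=3/4 → posterior Normal(74/129, 24/43)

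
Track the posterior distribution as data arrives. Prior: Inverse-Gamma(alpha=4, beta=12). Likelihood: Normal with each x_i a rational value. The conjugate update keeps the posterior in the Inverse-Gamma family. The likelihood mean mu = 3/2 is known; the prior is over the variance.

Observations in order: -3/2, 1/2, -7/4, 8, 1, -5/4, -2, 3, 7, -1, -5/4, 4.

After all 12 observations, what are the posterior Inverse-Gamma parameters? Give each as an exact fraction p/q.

obs 1: x=-3/2 → posterior Inverse-Gamma(9/2, 33/2)
obs 2: x=1/2 → posterior Inverse-Gamma(5, 17)
obs 3: x=-7/4 → posterior Inverse-Gamma(11/2, 713/32)
obs 4: x=8 → posterior Inverse-Gamma(6, 1389/32)
obs 5: x=1 → posterior Inverse-Gamma(13/2, 1393/32)
obs 6: x=-5/4 → posterior Inverse-Gamma(7, 757/16)
obs 7: x=-2 → posterior Inverse-Gamma(15/2, 855/16)
obs 8: x=3 → posterior Inverse-Gamma(8, 873/16)
obs 9: x=7 → posterior Inverse-Gamma(17/2, 1115/16)
obs 10: x=-1 → posterior Inverse-Gamma(9, 1165/16)
obs 11: x=-5/4 → posterior Inverse-Gamma(19/2, 2451/32)
obs 12: x=4 → posterior Inverse-Gamma(10, 2551/32)

alpha=10, beta=2551/32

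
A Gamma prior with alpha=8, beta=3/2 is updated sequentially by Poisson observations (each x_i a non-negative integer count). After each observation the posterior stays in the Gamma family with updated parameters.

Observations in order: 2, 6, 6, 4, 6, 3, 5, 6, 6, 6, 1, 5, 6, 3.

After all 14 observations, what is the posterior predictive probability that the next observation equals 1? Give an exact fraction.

obs 1: x=2 → posterior Gamma(10, 5/2)
obs 2: x=6 → posterior Gamma(16, 7/2)
obs 3: x=6 → posterior Gamma(22, 9/2)
obs 4: x=4 → posterior Gamma(26, 11/2)
obs 5: x=6 → posterior Gamma(32, 13/2)
obs 6: x=3 → posterior Gamma(35, 15/2)
obs 7: x=5 → posterior Gamma(40, 17/2)
obs 8: x=6 → posterior Gamma(46, 19/2)
obs 9: x=6 → posterior Gamma(52, 21/2)
obs 10: x=6 → posterior Gamma(58, 23/2)
obs 11: x=1 → posterior Gamma(59, 25/2)
obs 12: x=5 → posterior Gamma(64, 27/2)
obs 13: x=6 → posterior Gamma(70, 29/2)
obs 14: x=3 → posterior Gamma(73, 31/2)

1080827797583536617236356915927996721035471757672904666386315176897044690126941412795299531557018873970027271086/23443991268665581055114938287669261905519713679721415309210237242500170080265712109859537243172917878845532945729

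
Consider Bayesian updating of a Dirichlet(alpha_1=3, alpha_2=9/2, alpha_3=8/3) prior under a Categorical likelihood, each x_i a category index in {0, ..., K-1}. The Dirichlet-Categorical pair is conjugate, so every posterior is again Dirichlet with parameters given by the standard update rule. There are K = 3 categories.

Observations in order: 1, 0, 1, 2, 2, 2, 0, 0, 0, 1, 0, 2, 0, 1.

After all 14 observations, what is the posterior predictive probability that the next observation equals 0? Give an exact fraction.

54/145

obs 1: x=1 → posterior Dirichlet(3, 11/2, 8/3)
obs 2: x=0 → posterior Dirichlet(4, 11/2, 8/3)
obs 3: x=1 → posterior Dirichlet(4, 13/2, 8/3)
obs 4: x=2 → posterior Dirichlet(4, 13/2, 11/3)
obs 5: x=2 → posterior Dirichlet(4, 13/2, 14/3)
obs 6: x=2 → posterior Dirichlet(4, 13/2, 17/3)
obs 7: x=0 → posterior Dirichlet(5, 13/2, 17/3)
obs 8: x=0 → posterior Dirichlet(6, 13/2, 17/3)
obs 9: x=0 → posterior Dirichlet(7, 13/2, 17/3)
obs 10: x=1 → posterior Dirichlet(7, 15/2, 17/3)
obs 11: x=0 → posterior Dirichlet(8, 15/2, 17/3)
obs 12: x=2 → posterior Dirichlet(8, 15/2, 20/3)
obs 13: x=0 → posterior Dirichlet(9, 15/2, 20/3)
obs 14: x=1 → posterior Dirichlet(9, 17/2, 20/3)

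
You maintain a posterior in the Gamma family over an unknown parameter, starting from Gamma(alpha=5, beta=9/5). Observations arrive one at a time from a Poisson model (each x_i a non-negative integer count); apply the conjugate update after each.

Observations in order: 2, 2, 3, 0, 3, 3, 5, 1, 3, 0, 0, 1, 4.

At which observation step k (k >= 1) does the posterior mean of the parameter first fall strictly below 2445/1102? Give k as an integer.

obs 1: x=2 → posterior Gamma(7, 14/5)
obs 2: x=2 → posterior Gamma(9, 19/5)
obs 3: x=3 → posterior Gamma(12, 24/5)
obs 4: x=0 → posterior Gamma(12, 29/5)
obs 5: x=3 → posterior Gamma(15, 34/5)
obs 6: x=3 → posterior Gamma(18, 39/5)
obs 7: x=5 → posterior Gamma(23, 44/5)
obs 8: x=1 → posterior Gamma(24, 49/5)
obs 9: x=3 → posterior Gamma(27, 54/5)
obs 10: x=0 → posterior Gamma(27, 59/5)
obs 11: x=0 → posterior Gamma(27, 64/5)
obs 12: x=1 → posterior Gamma(28, 69/5)
obs 13: x=4 → posterior Gamma(32, 74/5)

k = 4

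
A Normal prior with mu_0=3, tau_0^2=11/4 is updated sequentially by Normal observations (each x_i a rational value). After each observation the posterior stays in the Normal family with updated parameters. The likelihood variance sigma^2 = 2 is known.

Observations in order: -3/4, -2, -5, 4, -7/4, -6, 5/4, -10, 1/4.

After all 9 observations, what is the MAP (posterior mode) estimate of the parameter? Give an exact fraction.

-196/107

obs 1: x=-3/4 → posterior Normal(63/76, 22/19)
obs 2: x=-2 → posterior Normal(-5/24, 11/15)
obs 3: x=-5 → posterior Normal(-245/164, 22/41)
obs 4: x=4 → posterior Normal(-69/208, 11/26)
obs 5: x=-7/4 → posterior Normal(-73/126, 22/63)
obs 6: x=-6 → posterior Normal(-205/148, 11/37)
obs 7: x=5/4 → posterior Normal(-71/68, 22/85)
obs 8: x=-10 → posterior Normal(-265/128, 11/48)
obs 9: x=1/4 → posterior Normal(-196/107, 22/107)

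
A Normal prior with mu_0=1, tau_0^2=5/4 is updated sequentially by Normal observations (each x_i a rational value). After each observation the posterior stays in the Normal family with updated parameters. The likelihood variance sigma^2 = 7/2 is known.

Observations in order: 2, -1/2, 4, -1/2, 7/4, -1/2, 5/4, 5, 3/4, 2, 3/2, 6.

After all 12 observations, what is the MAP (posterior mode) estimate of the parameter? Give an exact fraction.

obs 1: x=2 → posterior Normal(24/19, 35/38)
obs 2: x=-1/2 → posterior Normal(43/48, 35/48)
obs 3: x=4 → posterior Normal(83/58, 35/58)
obs 4: x=-1/2 → posterior Normal(39/34, 35/68)
obs 5: x=7/4 → posterior Normal(191/156, 35/78)
obs 6: x=-1/2 → posterior Normal(181/176, 35/88)
obs 7: x=5/4 → posterior Normal(103/98, 5/14)
obs 8: x=5 → posterior Normal(17/12, 35/108)
obs 9: x=3/4 → posterior Normal(321/236, 35/118)
obs 10: x=2 → posterior Normal(361/256, 35/128)
obs 11: x=3/2 → posterior Normal(17/12, 35/138)
obs 12: x=6 → posterior Normal(511/296, 35/148)

511/296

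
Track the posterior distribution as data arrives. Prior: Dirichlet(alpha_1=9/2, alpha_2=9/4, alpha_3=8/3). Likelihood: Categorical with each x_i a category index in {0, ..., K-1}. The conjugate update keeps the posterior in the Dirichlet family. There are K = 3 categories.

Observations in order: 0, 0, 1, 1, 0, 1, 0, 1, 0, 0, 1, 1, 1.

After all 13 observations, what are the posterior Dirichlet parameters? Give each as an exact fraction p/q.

alpha_1=21/2, alpha_2=37/4, alpha_3=8/3

obs 1: x=0 → posterior Dirichlet(11/2, 9/4, 8/3)
obs 2: x=0 → posterior Dirichlet(13/2, 9/4, 8/3)
obs 3: x=1 → posterior Dirichlet(13/2, 13/4, 8/3)
obs 4: x=1 → posterior Dirichlet(13/2, 17/4, 8/3)
obs 5: x=0 → posterior Dirichlet(15/2, 17/4, 8/3)
obs 6: x=1 → posterior Dirichlet(15/2, 21/4, 8/3)
obs 7: x=0 → posterior Dirichlet(17/2, 21/4, 8/3)
obs 8: x=1 → posterior Dirichlet(17/2, 25/4, 8/3)
obs 9: x=0 → posterior Dirichlet(19/2, 25/4, 8/3)
obs 10: x=0 → posterior Dirichlet(21/2, 25/4, 8/3)
obs 11: x=1 → posterior Dirichlet(21/2, 29/4, 8/3)
obs 12: x=1 → posterior Dirichlet(21/2, 33/4, 8/3)
obs 13: x=1 → posterior Dirichlet(21/2, 37/4, 8/3)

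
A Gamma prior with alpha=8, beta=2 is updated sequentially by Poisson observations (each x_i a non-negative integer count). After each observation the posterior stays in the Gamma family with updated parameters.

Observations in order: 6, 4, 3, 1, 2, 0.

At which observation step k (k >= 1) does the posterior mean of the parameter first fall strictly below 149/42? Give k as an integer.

obs 1: x=6 → posterior Gamma(14, 3)
obs 2: x=4 → posterior Gamma(18, 4)
obs 3: x=3 → posterior Gamma(21, 5)
obs 4: x=1 → posterior Gamma(22, 6)
obs 5: x=2 → posterior Gamma(24, 7)
obs 6: x=0 → posterior Gamma(24, 8)

k = 5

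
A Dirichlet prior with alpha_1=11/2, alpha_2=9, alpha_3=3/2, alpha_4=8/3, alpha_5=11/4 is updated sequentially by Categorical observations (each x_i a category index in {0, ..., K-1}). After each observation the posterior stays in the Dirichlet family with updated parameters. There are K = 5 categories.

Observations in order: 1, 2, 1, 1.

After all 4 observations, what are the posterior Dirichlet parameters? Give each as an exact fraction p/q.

alpha_1=11/2, alpha_2=12, alpha_3=5/2, alpha_4=8/3, alpha_5=11/4

obs 1: x=1 → posterior Dirichlet(11/2, 10, 3/2, 8/3, 11/4)
obs 2: x=2 → posterior Dirichlet(11/2, 10, 5/2, 8/3, 11/4)
obs 3: x=1 → posterior Dirichlet(11/2, 11, 5/2, 8/3, 11/4)
obs 4: x=1 → posterior Dirichlet(11/2, 12, 5/2, 8/3, 11/4)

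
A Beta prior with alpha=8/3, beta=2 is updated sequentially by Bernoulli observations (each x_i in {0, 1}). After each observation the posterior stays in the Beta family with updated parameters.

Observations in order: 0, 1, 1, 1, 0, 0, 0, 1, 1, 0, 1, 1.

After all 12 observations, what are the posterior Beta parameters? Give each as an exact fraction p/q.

obs 1: x=0 → posterior Beta(8/3, 3)
obs 2: x=1 → posterior Beta(11/3, 3)
obs 3: x=1 → posterior Beta(14/3, 3)
obs 4: x=1 → posterior Beta(17/3, 3)
obs 5: x=0 → posterior Beta(17/3, 4)
obs 6: x=0 → posterior Beta(17/3, 5)
obs 7: x=0 → posterior Beta(17/3, 6)
obs 8: x=1 → posterior Beta(20/3, 6)
obs 9: x=1 → posterior Beta(23/3, 6)
obs 10: x=0 → posterior Beta(23/3, 7)
obs 11: x=1 → posterior Beta(26/3, 7)
obs 12: x=1 → posterior Beta(29/3, 7)

alpha=29/3, beta=7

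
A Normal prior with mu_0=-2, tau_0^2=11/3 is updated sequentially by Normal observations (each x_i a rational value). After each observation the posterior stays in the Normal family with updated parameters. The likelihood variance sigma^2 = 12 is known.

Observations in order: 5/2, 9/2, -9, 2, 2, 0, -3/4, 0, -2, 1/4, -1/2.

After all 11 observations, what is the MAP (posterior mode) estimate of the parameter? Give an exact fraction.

obs 1: x=5/2 → posterior Normal(-89/94, 132/47)
obs 2: x=9/2 → posterior Normal(5/58, 66/29)
obs 3: x=-9 → posterior Normal(-94/69, 44/23)
obs 4: x=2 → posterior Normal(-9/10, 33/20)
obs 5: x=2 → posterior Normal(-50/91, 132/91)
obs 6: x=0 → posterior Normal(-25/51, 22/17)
obs 7: x=-3/4 → posterior Normal(-233/452, 132/113)
obs 8: x=0 → posterior Normal(-233/496, 33/31)
obs 9: x=-2 → posterior Normal(-107/180, 44/45)
obs 10: x=1/4 → posterior Normal(-155/292, 66/73)
obs 11: x=-1/2 → posterior Normal(-83/157, 132/157)

-83/157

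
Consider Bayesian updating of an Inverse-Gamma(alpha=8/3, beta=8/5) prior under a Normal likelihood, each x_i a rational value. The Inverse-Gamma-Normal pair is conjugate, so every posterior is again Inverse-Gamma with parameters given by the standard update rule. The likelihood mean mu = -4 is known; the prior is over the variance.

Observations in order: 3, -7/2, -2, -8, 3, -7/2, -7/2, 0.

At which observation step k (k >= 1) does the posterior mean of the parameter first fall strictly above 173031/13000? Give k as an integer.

k = 5

obs 1: x=3 → posterior Inverse-Gamma(19/6, 261/10)
obs 2: x=-7/2 → posterior Inverse-Gamma(11/3, 1049/40)
obs 3: x=-2 → posterior Inverse-Gamma(25/6, 1129/40)
obs 4: x=-8 → posterior Inverse-Gamma(14/3, 1449/40)
obs 5: x=3 → posterior Inverse-Gamma(31/6, 2429/40)
obs 6: x=-7/2 → posterior Inverse-Gamma(17/3, 1217/20)
obs 7: x=-7/2 → posterior Inverse-Gamma(37/6, 2439/40)
obs 8: x=0 → posterior Inverse-Gamma(20/3, 2759/40)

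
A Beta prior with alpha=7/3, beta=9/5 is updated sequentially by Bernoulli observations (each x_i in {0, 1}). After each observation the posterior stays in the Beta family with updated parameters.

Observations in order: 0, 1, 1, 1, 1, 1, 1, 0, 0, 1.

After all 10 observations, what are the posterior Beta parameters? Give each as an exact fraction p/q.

alpha=28/3, beta=24/5

obs 1: x=0 → posterior Beta(7/3, 14/5)
obs 2: x=1 → posterior Beta(10/3, 14/5)
obs 3: x=1 → posterior Beta(13/3, 14/5)
obs 4: x=1 → posterior Beta(16/3, 14/5)
obs 5: x=1 → posterior Beta(19/3, 14/5)
obs 6: x=1 → posterior Beta(22/3, 14/5)
obs 7: x=1 → posterior Beta(25/3, 14/5)
obs 8: x=0 → posterior Beta(25/3, 19/5)
obs 9: x=0 → posterior Beta(25/3, 24/5)
obs 10: x=1 → posterior Beta(28/3, 24/5)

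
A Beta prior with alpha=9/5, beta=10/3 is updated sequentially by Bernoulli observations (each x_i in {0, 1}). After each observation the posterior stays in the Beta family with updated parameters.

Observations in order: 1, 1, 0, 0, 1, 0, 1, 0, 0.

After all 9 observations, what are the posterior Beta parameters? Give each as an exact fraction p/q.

alpha=29/5, beta=25/3

obs 1: x=1 → posterior Beta(14/5, 10/3)
obs 2: x=1 → posterior Beta(19/5, 10/3)
obs 3: x=0 → posterior Beta(19/5, 13/3)
obs 4: x=0 → posterior Beta(19/5, 16/3)
obs 5: x=1 → posterior Beta(24/5, 16/3)
obs 6: x=0 → posterior Beta(24/5, 19/3)
obs 7: x=1 → posterior Beta(29/5, 19/3)
obs 8: x=0 → posterior Beta(29/5, 22/3)
obs 9: x=0 → posterior Beta(29/5, 25/3)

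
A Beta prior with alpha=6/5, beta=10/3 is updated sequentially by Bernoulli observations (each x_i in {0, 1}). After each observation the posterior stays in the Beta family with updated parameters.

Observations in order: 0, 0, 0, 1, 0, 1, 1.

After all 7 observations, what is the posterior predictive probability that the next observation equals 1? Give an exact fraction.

obs 1: x=0 → posterior Beta(6/5, 13/3)
obs 2: x=0 → posterior Beta(6/5, 16/3)
obs 3: x=0 → posterior Beta(6/5, 19/3)
obs 4: x=1 → posterior Beta(11/5, 19/3)
obs 5: x=0 → posterior Beta(11/5, 22/3)
obs 6: x=1 → posterior Beta(16/5, 22/3)
obs 7: x=1 → posterior Beta(21/5, 22/3)

63/173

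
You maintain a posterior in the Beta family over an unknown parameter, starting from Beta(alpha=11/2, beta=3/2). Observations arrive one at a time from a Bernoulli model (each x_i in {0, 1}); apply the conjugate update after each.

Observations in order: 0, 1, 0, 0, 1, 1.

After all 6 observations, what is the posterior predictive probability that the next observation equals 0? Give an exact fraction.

9/26

obs 1: x=0 → posterior Beta(11/2, 5/2)
obs 2: x=1 → posterior Beta(13/2, 5/2)
obs 3: x=0 → posterior Beta(13/2, 7/2)
obs 4: x=0 → posterior Beta(13/2, 9/2)
obs 5: x=1 → posterior Beta(15/2, 9/2)
obs 6: x=1 → posterior Beta(17/2, 9/2)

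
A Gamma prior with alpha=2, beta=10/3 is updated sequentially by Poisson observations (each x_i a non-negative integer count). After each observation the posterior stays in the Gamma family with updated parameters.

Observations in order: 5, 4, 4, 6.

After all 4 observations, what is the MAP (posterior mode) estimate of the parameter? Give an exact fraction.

obs 1: x=5 → posterior Gamma(7, 13/3)
obs 2: x=4 → posterior Gamma(11, 16/3)
obs 3: x=4 → posterior Gamma(15, 19/3)
obs 4: x=6 → posterior Gamma(21, 22/3)

30/11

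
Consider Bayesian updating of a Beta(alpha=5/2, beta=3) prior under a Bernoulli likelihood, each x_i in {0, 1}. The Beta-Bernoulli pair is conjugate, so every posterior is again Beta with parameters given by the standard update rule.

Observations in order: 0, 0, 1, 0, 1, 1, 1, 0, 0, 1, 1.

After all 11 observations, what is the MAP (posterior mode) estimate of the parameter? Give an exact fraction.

15/29

obs 1: x=0 → posterior Beta(5/2, 4)
obs 2: x=0 → posterior Beta(5/2, 5)
obs 3: x=1 → posterior Beta(7/2, 5)
obs 4: x=0 → posterior Beta(7/2, 6)
obs 5: x=1 → posterior Beta(9/2, 6)
obs 6: x=1 → posterior Beta(11/2, 6)
obs 7: x=1 → posterior Beta(13/2, 6)
obs 8: x=0 → posterior Beta(13/2, 7)
obs 9: x=0 → posterior Beta(13/2, 8)
obs 10: x=1 → posterior Beta(15/2, 8)
obs 11: x=1 → posterior Beta(17/2, 8)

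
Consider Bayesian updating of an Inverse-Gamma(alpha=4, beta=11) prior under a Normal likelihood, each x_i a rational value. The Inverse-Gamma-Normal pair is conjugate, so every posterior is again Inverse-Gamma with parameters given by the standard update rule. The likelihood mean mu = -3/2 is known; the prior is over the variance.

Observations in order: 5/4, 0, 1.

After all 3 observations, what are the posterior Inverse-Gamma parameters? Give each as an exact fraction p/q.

alpha=11/2, beta=609/32

obs 1: x=5/4 → posterior Inverse-Gamma(9/2, 473/32)
obs 2: x=0 → posterior Inverse-Gamma(5, 509/32)
obs 3: x=1 → posterior Inverse-Gamma(11/2, 609/32)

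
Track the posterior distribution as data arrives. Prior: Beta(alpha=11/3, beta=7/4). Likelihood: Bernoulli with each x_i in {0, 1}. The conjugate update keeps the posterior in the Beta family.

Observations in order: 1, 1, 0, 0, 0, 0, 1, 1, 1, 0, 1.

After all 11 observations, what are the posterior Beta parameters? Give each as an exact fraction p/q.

obs 1: x=1 → posterior Beta(14/3, 7/4)
obs 2: x=1 → posterior Beta(17/3, 7/4)
obs 3: x=0 → posterior Beta(17/3, 11/4)
obs 4: x=0 → posterior Beta(17/3, 15/4)
obs 5: x=0 → posterior Beta(17/3, 19/4)
obs 6: x=0 → posterior Beta(17/3, 23/4)
obs 7: x=1 → posterior Beta(20/3, 23/4)
obs 8: x=1 → posterior Beta(23/3, 23/4)
obs 9: x=1 → posterior Beta(26/3, 23/4)
obs 10: x=0 → posterior Beta(26/3, 27/4)
obs 11: x=1 → posterior Beta(29/3, 27/4)

alpha=29/3, beta=27/4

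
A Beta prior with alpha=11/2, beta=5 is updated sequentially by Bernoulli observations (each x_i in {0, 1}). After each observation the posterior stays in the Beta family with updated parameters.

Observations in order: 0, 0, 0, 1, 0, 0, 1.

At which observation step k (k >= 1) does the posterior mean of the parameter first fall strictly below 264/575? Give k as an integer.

k = 2

obs 1: x=0 → posterior Beta(11/2, 6)
obs 2: x=0 → posterior Beta(11/2, 7)
obs 3: x=0 → posterior Beta(11/2, 8)
obs 4: x=1 → posterior Beta(13/2, 8)
obs 5: x=0 → posterior Beta(13/2, 9)
obs 6: x=0 → posterior Beta(13/2, 10)
obs 7: x=1 → posterior Beta(15/2, 10)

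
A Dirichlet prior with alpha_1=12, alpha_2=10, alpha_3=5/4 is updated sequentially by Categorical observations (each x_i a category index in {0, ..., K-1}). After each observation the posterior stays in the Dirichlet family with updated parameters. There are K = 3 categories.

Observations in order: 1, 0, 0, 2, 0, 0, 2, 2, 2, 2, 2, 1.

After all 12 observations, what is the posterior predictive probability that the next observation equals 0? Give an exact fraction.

64/141

obs 1: x=1 → posterior Dirichlet(12, 11, 5/4)
obs 2: x=0 → posterior Dirichlet(13, 11, 5/4)
obs 3: x=0 → posterior Dirichlet(14, 11, 5/4)
obs 4: x=2 → posterior Dirichlet(14, 11, 9/4)
obs 5: x=0 → posterior Dirichlet(15, 11, 9/4)
obs 6: x=0 → posterior Dirichlet(16, 11, 9/4)
obs 7: x=2 → posterior Dirichlet(16, 11, 13/4)
obs 8: x=2 → posterior Dirichlet(16, 11, 17/4)
obs 9: x=2 → posterior Dirichlet(16, 11, 21/4)
obs 10: x=2 → posterior Dirichlet(16, 11, 25/4)
obs 11: x=2 → posterior Dirichlet(16, 11, 29/4)
obs 12: x=1 → posterior Dirichlet(16, 12, 29/4)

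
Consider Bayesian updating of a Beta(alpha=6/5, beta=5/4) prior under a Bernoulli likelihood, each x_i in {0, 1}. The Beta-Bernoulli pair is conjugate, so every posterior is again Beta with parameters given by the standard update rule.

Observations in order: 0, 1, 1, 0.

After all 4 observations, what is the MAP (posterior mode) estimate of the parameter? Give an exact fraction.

obs 1: x=0 → posterior Beta(6/5, 9/4)
obs 2: x=1 → posterior Beta(11/5, 9/4)
obs 3: x=1 → posterior Beta(16/5, 9/4)
obs 4: x=0 → posterior Beta(16/5, 13/4)

44/89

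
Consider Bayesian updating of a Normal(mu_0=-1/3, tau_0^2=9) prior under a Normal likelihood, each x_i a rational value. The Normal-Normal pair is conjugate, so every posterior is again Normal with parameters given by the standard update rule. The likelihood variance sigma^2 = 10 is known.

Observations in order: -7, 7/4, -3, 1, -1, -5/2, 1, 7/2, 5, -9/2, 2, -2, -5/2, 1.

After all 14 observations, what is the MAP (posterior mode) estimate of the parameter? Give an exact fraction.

obs 1: x=-7 → posterior Normal(-199/57, 90/19)
obs 2: x=7/4 → posterior Normal(-607/336, 45/14)
obs 3: x=-3 → posterior Normal(-931/444, 90/37)
obs 4: x=1 → posterior Normal(-823/552, 45/23)
obs 5: x=-1 → posterior Normal(-931/660, 18/11)
obs 6: x=-5/2 → posterior Normal(-1201/768, 45/32)
obs 7: x=1 → posterior Normal(-1093/876, 90/73)
obs 8: x=7/2 → posterior Normal(-715/984, 45/41)
obs 9: x=5 → posterior Normal(-25/156, 90/91)
obs 10: x=-9/2 → posterior Normal(-661/1200, 9/10)
obs 11: x=2 → posterior Normal(-445/1308, 90/109)
obs 12: x=-2 → posterior Normal(-661/1416, 45/59)
obs 13: x=-5/2 → posterior Normal(-931/1524, 90/127)
obs 14: x=1 → posterior Normal(-823/1632, 45/68)

-823/1632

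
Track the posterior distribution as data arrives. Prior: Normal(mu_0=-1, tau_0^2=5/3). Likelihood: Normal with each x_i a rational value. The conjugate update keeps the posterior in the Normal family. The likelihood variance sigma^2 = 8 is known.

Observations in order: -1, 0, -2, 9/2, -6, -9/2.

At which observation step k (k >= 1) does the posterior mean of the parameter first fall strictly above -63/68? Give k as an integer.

obs 1: x=-1 → posterior Normal(-1, 40/29)
obs 2: x=0 → posterior Normal(-29/34, 20/17)
obs 3: x=-2 → posterior Normal(-1, 40/39)
obs 4: x=9/2 → posterior Normal(-3/8, 10/11)
obs 5: x=-6 → posterior Normal(-93/98, 40/49)
obs 6: x=-9/2 → posterior Normal(-23/18, 20/27)

k = 2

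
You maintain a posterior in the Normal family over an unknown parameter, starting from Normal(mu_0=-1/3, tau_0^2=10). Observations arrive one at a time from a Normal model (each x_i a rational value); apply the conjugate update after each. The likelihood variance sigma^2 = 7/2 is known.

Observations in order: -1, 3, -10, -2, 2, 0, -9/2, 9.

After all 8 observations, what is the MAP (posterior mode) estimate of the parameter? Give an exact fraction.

-217/501

obs 1: x=-1 → posterior Normal(-67/81, 70/27)
obs 2: x=3 → posterior Normal(113/141, 70/47)
obs 3: x=-10 → posterior Normal(-487/201, 70/67)
obs 4: x=-2 → posterior Normal(-607/261, 70/87)
obs 5: x=2 → posterior Normal(-487/321, 70/107)
obs 6: x=0 → posterior Normal(-487/381, 70/127)
obs 7: x=-9/2 → posterior Normal(-757/441, 10/21)
obs 8: x=9 → posterior Normal(-217/501, 70/167)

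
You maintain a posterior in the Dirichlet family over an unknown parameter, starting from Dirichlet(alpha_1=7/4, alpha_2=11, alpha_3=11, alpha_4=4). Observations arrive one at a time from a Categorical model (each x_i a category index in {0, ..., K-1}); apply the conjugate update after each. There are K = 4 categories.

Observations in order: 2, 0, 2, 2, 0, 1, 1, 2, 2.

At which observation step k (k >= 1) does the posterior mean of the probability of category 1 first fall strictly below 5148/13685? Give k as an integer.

k = 2

obs 1: x=2 → posterior Dirichlet(7/4, 11, 12, 4)
obs 2: x=0 → posterior Dirichlet(11/4, 11, 12, 4)
obs 3: x=2 → posterior Dirichlet(11/4, 11, 13, 4)
obs 4: x=2 → posterior Dirichlet(11/4, 11, 14, 4)
obs 5: x=0 → posterior Dirichlet(15/4, 11, 14, 4)
obs 6: x=1 → posterior Dirichlet(15/4, 12, 14, 4)
obs 7: x=1 → posterior Dirichlet(15/4, 13, 14, 4)
obs 8: x=2 → posterior Dirichlet(15/4, 13, 15, 4)
obs 9: x=2 → posterior Dirichlet(15/4, 13, 16, 4)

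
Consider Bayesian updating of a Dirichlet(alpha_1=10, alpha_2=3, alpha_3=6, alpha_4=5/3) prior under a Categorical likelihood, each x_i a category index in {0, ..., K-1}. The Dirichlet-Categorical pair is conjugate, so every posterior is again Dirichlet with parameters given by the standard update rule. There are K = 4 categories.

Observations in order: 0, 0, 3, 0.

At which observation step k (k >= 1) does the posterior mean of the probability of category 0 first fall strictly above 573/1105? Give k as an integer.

obs 1: x=0 → posterior Dirichlet(11, 3, 6, 5/3)
obs 2: x=0 → posterior Dirichlet(12, 3, 6, 5/3)
obs 3: x=3 → posterior Dirichlet(12, 3, 6, 8/3)
obs 4: x=0 → posterior Dirichlet(13, 3, 6, 8/3)

k = 2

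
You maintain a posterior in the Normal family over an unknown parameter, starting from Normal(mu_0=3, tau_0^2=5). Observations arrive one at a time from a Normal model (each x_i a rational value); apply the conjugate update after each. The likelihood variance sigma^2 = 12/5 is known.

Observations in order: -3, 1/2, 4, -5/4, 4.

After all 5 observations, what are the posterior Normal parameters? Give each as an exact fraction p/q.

mu_0=569/548, tau_0^2=60/137

obs 1: x=-3 → posterior Normal(-39/37, 60/37)
obs 2: x=1/2 → posterior Normal(-53/124, 30/31)
obs 3: x=4 → posterior Normal(49/58, 20/29)
obs 4: x=-5/4 → posterior Normal(169/448, 15/28)
obs 5: x=4 → posterior Normal(569/548, 60/137)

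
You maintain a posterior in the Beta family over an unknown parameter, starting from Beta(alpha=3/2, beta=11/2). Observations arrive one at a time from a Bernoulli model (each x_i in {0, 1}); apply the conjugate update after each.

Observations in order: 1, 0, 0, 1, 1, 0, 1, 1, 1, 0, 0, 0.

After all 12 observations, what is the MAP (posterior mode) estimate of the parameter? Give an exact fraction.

obs 1: x=1 → posterior Beta(5/2, 11/2)
obs 2: x=0 → posterior Beta(5/2, 13/2)
obs 3: x=0 → posterior Beta(5/2, 15/2)
obs 4: x=1 → posterior Beta(7/2, 15/2)
obs 5: x=1 → posterior Beta(9/2, 15/2)
obs 6: x=0 → posterior Beta(9/2, 17/2)
obs 7: x=1 → posterior Beta(11/2, 17/2)
obs 8: x=1 → posterior Beta(13/2, 17/2)
obs 9: x=1 → posterior Beta(15/2, 17/2)
obs 10: x=0 → posterior Beta(15/2, 19/2)
obs 11: x=0 → posterior Beta(15/2, 21/2)
obs 12: x=0 → posterior Beta(15/2, 23/2)

13/34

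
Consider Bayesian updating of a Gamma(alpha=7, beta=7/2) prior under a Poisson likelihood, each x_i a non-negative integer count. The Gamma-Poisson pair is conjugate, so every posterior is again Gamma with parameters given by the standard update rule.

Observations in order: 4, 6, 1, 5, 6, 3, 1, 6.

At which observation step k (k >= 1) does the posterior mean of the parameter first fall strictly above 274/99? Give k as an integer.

k = 2

obs 1: x=4 → posterior Gamma(11, 9/2)
obs 2: x=6 → posterior Gamma(17, 11/2)
obs 3: x=1 → posterior Gamma(18, 13/2)
obs 4: x=5 → posterior Gamma(23, 15/2)
obs 5: x=6 → posterior Gamma(29, 17/2)
obs 6: x=3 → posterior Gamma(32, 19/2)
obs 7: x=1 → posterior Gamma(33, 21/2)
obs 8: x=6 → posterior Gamma(39, 23/2)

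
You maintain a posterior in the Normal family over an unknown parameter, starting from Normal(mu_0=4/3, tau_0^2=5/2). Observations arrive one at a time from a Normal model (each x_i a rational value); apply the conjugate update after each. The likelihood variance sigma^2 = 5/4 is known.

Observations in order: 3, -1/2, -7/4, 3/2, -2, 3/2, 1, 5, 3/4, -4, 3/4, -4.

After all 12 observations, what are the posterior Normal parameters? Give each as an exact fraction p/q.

obs 1: x=3 → posterior Normal(22/9, 5/6)
obs 2: x=-1/2 → posterior Normal(19/15, 1/2)
obs 3: x=-7/4 → posterior Normal(17/42, 5/14)
obs 4: x=3/2 → posterior Normal(35/54, 5/18)
obs 5: x=-2 → posterior Normal(1/6, 5/22)
obs 6: x=3/2 → posterior Normal(29/78, 5/26)
obs 7: x=1 → posterior Normal(41/90, 1/6)
obs 8: x=5 → posterior Normal(101/102, 5/34)
obs 9: x=3/4 → posterior Normal(55/57, 5/38)
obs 10: x=-4 → posterior Normal(31/63, 5/42)
obs 11: x=3/4 → posterior Normal(71/138, 5/46)
obs 12: x=-4 → posterior Normal(23/150, 1/10)

mu_0=23/150, tau_0^2=1/10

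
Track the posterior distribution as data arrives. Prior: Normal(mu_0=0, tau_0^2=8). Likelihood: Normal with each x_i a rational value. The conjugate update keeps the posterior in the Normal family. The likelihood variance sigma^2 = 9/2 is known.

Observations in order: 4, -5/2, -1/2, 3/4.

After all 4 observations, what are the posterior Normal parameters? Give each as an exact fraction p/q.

obs 1: x=4 → posterior Normal(64/25, 72/25)
obs 2: x=-5/2 → posterior Normal(24/41, 72/41)
obs 3: x=-1/2 → posterior Normal(16/57, 24/19)
obs 4: x=3/4 → posterior Normal(28/73, 72/73)

mu_0=28/73, tau_0^2=72/73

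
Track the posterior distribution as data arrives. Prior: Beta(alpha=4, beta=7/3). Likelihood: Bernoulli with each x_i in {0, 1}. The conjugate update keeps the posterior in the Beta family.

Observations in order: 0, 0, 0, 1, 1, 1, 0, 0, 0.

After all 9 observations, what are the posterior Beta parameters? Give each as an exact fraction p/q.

alpha=7, beta=25/3

obs 1: x=0 → posterior Beta(4, 10/3)
obs 2: x=0 → posterior Beta(4, 13/3)
obs 3: x=0 → posterior Beta(4, 16/3)
obs 4: x=1 → posterior Beta(5, 16/3)
obs 5: x=1 → posterior Beta(6, 16/3)
obs 6: x=1 → posterior Beta(7, 16/3)
obs 7: x=0 → posterior Beta(7, 19/3)
obs 8: x=0 → posterior Beta(7, 22/3)
obs 9: x=0 → posterior Beta(7, 25/3)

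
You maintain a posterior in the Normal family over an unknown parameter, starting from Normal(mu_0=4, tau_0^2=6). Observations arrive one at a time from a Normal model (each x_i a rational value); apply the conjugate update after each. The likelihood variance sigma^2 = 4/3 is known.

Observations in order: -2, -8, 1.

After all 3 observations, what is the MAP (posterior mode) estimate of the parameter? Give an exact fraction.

obs 1: x=-2 → posterior Normal(-10/11, 12/11)
obs 2: x=-8 → posterior Normal(-41/10, 3/5)
obs 3: x=1 → posterior Normal(-73/29, 12/29)

-73/29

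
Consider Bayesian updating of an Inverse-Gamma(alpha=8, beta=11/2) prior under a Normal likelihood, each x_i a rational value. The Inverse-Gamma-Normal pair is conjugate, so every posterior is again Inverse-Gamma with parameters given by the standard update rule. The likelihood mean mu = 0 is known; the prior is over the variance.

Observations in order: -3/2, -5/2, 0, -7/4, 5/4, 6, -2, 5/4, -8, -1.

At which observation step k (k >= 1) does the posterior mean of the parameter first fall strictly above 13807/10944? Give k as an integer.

obs 1: x=-3/2 → posterior Inverse-Gamma(17/2, 53/8)
obs 2: x=-5/2 → posterior Inverse-Gamma(9, 39/4)
obs 3: x=0 → posterior Inverse-Gamma(19/2, 39/4)
obs 4: x=-7/4 → posterior Inverse-Gamma(10, 361/32)
obs 5: x=5/4 → posterior Inverse-Gamma(21/2, 193/16)
obs 6: x=6 → posterior Inverse-Gamma(11, 481/16)
obs 7: x=-2 → posterior Inverse-Gamma(23/2, 513/16)
obs 8: x=5/4 → posterior Inverse-Gamma(12, 1051/32)
obs 9: x=-8 → posterior Inverse-Gamma(25/2, 2075/32)
obs 10: x=-1 → posterior Inverse-Gamma(13, 2091/32)

k = 5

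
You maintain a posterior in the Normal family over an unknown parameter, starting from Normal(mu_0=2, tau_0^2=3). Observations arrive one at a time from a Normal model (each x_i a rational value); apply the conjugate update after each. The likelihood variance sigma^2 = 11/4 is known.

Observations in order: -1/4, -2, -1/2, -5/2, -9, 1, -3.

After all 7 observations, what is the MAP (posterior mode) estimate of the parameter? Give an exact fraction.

-173/95

obs 1: x=-1/4 → posterior Normal(19/23, 33/23)
obs 2: x=-2 → posterior Normal(-1/7, 33/35)
obs 3: x=-1/2 → posterior Normal(-11/47, 33/47)
obs 4: x=-5/2 → posterior Normal(-41/59, 33/59)
obs 5: x=-9 → posterior Normal(-149/71, 33/71)
obs 6: x=1 → posterior Normal(-137/83, 33/83)
obs 7: x=-3 → posterior Normal(-173/95, 33/95)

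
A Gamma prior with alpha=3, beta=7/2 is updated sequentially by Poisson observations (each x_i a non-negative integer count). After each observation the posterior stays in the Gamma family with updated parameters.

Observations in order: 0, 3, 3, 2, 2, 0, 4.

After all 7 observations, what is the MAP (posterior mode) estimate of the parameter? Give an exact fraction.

obs 1: x=0 → posterior Gamma(3, 9/2)
obs 2: x=3 → posterior Gamma(6, 11/2)
obs 3: x=3 → posterior Gamma(9, 13/2)
obs 4: x=2 → posterior Gamma(11, 15/2)
obs 5: x=2 → posterior Gamma(13, 17/2)
obs 6: x=0 → posterior Gamma(13, 19/2)
obs 7: x=4 → posterior Gamma(17, 21/2)

32/21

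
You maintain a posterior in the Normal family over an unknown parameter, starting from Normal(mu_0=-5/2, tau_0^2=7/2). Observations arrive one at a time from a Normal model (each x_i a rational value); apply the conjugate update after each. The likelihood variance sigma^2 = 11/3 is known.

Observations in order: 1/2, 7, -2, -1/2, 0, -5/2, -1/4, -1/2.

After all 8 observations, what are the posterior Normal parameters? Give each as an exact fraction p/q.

mu_0=-73/760, tau_0^2=77/190

obs 1: x=1/2 → posterior Normal(-89/86, 77/43)
obs 2: x=7 → posterior Normal(205/128, 77/64)
obs 3: x=-2 → posterior Normal(121/170, 77/85)
obs 4: x=-1/2 → posterior Normal(25/53, 77/106)
obs 5: x=0 → posterior Normal(50/127, 77/127)
obs 6: x=-5/2 → posterior Normal(-5/296, 77/148)
obs 7: x=-1/4 → posterior Normal(-31/676, 77/169)
obs 8: x=-1/2 → posterior Normal(-73/760, 77/190)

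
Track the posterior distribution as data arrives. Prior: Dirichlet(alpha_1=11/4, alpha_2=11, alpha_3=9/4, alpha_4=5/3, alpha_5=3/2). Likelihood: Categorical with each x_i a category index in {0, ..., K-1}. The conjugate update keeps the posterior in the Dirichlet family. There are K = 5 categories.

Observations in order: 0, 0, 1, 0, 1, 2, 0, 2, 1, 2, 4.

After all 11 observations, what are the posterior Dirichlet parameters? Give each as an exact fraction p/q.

alpha_1=27/4, alpha_2=14, alpha_3=21/4, alpha_4=5/3, alpha_5=5/2

obs 1: x=0 → posterior Dirichlet(15/4, 11, 9/4, 5/3, 3/2)
obs 2: x=0 → posterior Dirichlet(19/4, 11, 9/4, 5/3, 3/2)
obs 3: x=1 → posterior Dirichlet(19/4, 12, 9/4, 5/3, 3/2)
obs 4: x=0 → posterior Dirichlet(23/4, 12, 9/4, 5/3, 3/2)
obs 5: x=1 → posterior Dirichlet(23/4, 13, 9/4, 5/3, 3/2)
obs 6: x=2 → posterior Dirichlet(23/4, 13, 13/4, 5/3, 3/2)
obs 7: x=0 → posterior Dirichlet(27/4, 13, 13/4, 5/3, 3/2)
obs 8: x=2 → posterior Dirichlet(27/4, 13, 17/4, 5/3, 3/2)
obs 9: x=1 → posterior Dirichlet(27/4, 14, 17/4, 5/3, 3/2)
obs 10: x=2 → posterior Dirichlet(27/4, 14, 21/4, 5/3, 3/2)
obs 11: x=4 → posterior Dirichlet(27/4, 14, 21/4, 5/3, 5/2)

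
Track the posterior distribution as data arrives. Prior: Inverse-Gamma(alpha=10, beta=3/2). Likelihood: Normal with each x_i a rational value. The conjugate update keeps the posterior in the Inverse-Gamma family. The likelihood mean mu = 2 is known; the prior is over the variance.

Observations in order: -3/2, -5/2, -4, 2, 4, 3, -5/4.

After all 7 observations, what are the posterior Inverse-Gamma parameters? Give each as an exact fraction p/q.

alpha=27/2, beta=1393/32

obs 1: x=-3/2 → posterior Inverse-Gamma(21/2, 61/8)
obs 2: x=-5/2 → posterior Inverse-Gamma(11, 71/4)
obs 3: x=-4 → posterior Inverse-Gamma(23/2, 143/4)
obs 4: x=2 → posterior Inverse-Gamma(12, 143/4)
obs 5: x=4 → posterior Inverse-Gamma(25/2, 151/4)
obs 6: x=3 → posterior Inverse-Gamma(13, 153/4)
obs 7: x=-5/4 → posterior Inverse-Gamma(27/2, 1393/32)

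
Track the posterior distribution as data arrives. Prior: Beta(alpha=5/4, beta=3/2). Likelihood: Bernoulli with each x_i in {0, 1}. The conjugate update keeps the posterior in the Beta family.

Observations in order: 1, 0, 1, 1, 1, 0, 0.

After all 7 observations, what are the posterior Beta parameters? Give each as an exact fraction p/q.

alpha=21/4, beta=9/2

obs 1: x=1 → posterior Beta(9/4, 3/2)
obs 2: x=0 → posterior Beta(9/4, 5/2)
obs 3: x=1 → posterior Beta(13/4, 5/2)
obs 4: x=1 → posterior Beta(17/4, 5/2)
obs 5: x=1 → posterior Beta(21/4, 5/2)
obs 6: x=0 → posterior Beta(21/4, 7/2)
obs 7: x=0 → posterior Beta(21/4, 9/2)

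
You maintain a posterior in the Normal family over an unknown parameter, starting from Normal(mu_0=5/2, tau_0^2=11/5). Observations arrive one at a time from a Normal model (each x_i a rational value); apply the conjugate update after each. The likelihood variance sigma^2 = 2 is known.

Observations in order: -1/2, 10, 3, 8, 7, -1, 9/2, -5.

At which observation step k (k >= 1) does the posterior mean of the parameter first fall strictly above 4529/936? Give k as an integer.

obs 1: x=-1/2 → posterior Normal(13/14, 22/21)
obs 2: x=10 → posterior Normal(259/64, 11/16)
obs 3: x=3 → posterior Normal(325/86, 22/43)
obs 4: x=8 → posterior Normal(167/36, 11/27)
obs 5: x=7 → posterior Normal(131/26, 22/65)
obs 6: x=-1 → posterior Normal(633/152, 11/38)
obs 7: x=9/2 → posterior Normal(122/29, 22/87)
obs 8: x=-5 → posterior Normal(311/98, 11/49)

k = 5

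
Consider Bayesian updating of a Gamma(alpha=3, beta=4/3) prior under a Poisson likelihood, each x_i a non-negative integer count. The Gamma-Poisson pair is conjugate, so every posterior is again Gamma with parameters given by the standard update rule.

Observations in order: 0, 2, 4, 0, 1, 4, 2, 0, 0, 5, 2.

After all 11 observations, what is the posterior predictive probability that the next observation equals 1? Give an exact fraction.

80814398396549749435815878101335342657/281474976710656000000000000000000000000

obs 1: x=0 → posterior Gamma(3, 7/3)
obs 2: x=2 → posterior Gamma(5, 10/3)
obs 3: x=4 → posterior Gamma(9, 13/3)
obs 4: x=0 → posterior Gamma(9, 16/3)
obs 5: x=1 → posterior Gamma(10, 19/3)
obs 6: x=4 → posterior Gamma(14, 22/3)
obs 7: x=2 → posterior Gamma(16, 25/3)
obs 8: x=0 → posterior Gamma(16, 28/3)
obs 9: x=0 → posterior Gamma(16, 31/3)
obs 10: x=5 → posterior Gamma(21, 34/3)
obs 11: x=2 → posterior Gamma(23, 37/3)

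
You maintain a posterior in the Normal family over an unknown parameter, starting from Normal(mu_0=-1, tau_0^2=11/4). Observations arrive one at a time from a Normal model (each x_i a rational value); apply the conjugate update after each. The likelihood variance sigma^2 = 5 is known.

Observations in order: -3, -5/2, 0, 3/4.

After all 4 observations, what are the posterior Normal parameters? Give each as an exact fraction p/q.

obs 1: x=-3 → posterior Normal(-53/31, 55/31)
obs 2: x=-5/2 → posterior Normal(-23/12, 55/42)
obs 3: x=0 → posterior Normal(-161/106, 55/53)
obs 4: x=3/4 → posterior Normal(-289/256, 55/64)

mu_0=-289/256, tau_0^2=55/64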